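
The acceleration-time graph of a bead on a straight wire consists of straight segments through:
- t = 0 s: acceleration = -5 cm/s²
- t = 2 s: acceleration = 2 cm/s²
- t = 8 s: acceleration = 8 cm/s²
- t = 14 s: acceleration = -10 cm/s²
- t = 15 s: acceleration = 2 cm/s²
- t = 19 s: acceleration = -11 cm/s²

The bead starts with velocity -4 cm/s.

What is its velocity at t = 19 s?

Δv equals the area under the a-t graph; then v = v₀ + Δv.
0–2 s: ½(-5 + 2)(2) = -3 cm/s
2–8 s: ½(2 + 8)(6) = 30 cm/s
8–14 s: ½(8 + -10)(6) = -6 cm/s
14–15 s: ½(-10 + 2)(1) = -4 cm/s
15–19 s: ½(2 + -11)(4) = -18 cm/s
Δv = -1 cm/s, so v(19) = -4 + (-1) = -5 cm/s.

-5 cm/s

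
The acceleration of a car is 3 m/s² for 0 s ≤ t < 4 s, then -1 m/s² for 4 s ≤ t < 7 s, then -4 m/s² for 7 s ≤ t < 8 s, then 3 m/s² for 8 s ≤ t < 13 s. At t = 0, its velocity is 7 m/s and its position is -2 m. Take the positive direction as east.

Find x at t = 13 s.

On each constant-a segment, Δv = aΔt and Δx = v₀Δt + ½aΔt²; chain segment to segment.
0–4 s: v starts 7 m/s; Δx = 7·4 + ½·3·4² = 52 m; v ends 19 m/s.
4–7 s: v starts 19 m/s; Δx = 19·3 + ½·-1·3² = 52.5 m; v ends 16 m/s.
7–8 s: v starts 16 m/s; Δx = 16·1 + ½·-4·1² = 14 m; v ends 12 m/s.
8–13 s: v starts 12 m/s; Δx = 12·5 + ½·3·5² = 97.5 m; v ends 27 m/s.
x(13) = -2 + Σ Δx = 214 m.

214 m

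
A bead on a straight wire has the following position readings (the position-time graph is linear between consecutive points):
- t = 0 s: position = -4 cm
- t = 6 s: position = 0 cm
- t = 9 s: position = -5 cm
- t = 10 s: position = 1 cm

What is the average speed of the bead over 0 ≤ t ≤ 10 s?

Average speed = (total path length)/(elapsed time); on a piecewise-linear x-t graph the path length is Σ|Δx|.
0–6 s: |Δx| = |0 − -4| = 4 cm
6–9 s: |Δx| = |-5 − 0| = 5 cm
9–10 s: |Δx| = |1 − -5| = 6 cm
Total path = 15 cm; average speed = 15/10 = 1.5 cm/s.

1.5 cm/s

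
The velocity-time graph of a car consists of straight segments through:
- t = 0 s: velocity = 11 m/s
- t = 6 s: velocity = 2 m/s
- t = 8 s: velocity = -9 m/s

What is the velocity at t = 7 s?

-3.5 m/s

On 6–8 s the graph is linear from 2 to -9 m/s: v(7) = 2 + (-9 − 2)·(7 − 6)/(8 − 6) = -3.5 m/s.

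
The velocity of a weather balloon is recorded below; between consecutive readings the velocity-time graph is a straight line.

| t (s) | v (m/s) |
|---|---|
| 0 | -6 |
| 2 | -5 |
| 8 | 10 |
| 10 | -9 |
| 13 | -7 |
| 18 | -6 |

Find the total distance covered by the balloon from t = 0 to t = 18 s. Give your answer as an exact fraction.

Distance (not displacement) is the total path length: add the absolute areas under v-t.
0–2 s: |½(-6 + -5)(2)| = 11 m
2–8 s: v = 0 at t = 4 s; triangle areas 5 + 20 = 25 m
8–10 s: v = 0 at t = 172/19 s; triangle areas 100/19 + 81/19 = 181/19 m
10–13 s: |½(-9 + -7)(3)| = 24 m
13–18 s: |½(-7 + -6)(5)| = 32.5 m
Total distance = 3877/38 m

3877/38 m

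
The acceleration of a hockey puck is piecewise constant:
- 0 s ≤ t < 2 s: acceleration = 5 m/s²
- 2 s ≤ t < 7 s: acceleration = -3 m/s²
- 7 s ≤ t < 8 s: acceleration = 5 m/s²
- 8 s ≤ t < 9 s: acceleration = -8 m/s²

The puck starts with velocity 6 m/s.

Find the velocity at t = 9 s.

-2 m/s

Δv equals the area under the a-t graph; then v = v₀ + Δv.
0–2 s: 5 × 2 = 10 m/s
2–7 s: -3 × 5 = -15 m/s
7–8 s: 5 × 1 = 5 m/s
8–9 s: -8 × 1 = -8 m/s
Δv = -8 m/s, so v(9) = 6 + (-8) = -2 m/s.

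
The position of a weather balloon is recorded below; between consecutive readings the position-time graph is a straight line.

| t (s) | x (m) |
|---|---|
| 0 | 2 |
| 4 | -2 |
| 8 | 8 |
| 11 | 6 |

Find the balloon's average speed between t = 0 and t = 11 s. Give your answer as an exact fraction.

16/11 m/s

Average speed = (total path length)/(elapsed time); on a piecewise-linear x-t graph the path length is Σ|Δx|.
0–4 s: |Δx| = |-2 − 2| = 4 m
4–8 s: |Δx| = |8 − -2| = 10 m
8–11 s: |Δx| = |6 − 8| = 2 m
Total path = 16 m; average speed = 16/11 = 16/11 m/s.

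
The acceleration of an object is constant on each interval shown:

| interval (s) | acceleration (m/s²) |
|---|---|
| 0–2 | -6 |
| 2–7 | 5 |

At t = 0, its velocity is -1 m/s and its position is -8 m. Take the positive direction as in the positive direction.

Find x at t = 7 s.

On each constant-a segment, Δv = aΔt and Δx = v₀Δt + ½aΔt²; chain segment to segment.
0–2 s: v starts -1 m/s; Δx = -1·2 + ½·-6·2² = -14 m; v ends -13 m/s.
2–7 s: v starts -13 m/s; Δx = -13·5 + ½·5·5² = -2.5 m; v ends 12 m/s.
x(7) = -8 + Σ Δx = -24.5 m.

-24.5 m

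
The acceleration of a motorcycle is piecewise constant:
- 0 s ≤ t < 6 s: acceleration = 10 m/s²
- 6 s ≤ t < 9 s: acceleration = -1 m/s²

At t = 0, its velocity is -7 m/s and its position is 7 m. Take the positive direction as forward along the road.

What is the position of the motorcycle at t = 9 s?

On each constant-a segment, Δv = aΔt and Δx = v₀Δt + ½aΔt²; chain segment to segment.
0–6 s: v starts -7 m/s; Δx = -7·6 + ½·10·6² = 138 m; v ends 53 m/s.
6–9 s: v starts 53 m/s; Δx = 53·3 + ½·-1·3² = 154.5 m; v ends 50 m/s.
x(9) = 7 + Σ Δx = 299.5 m.

299.5 m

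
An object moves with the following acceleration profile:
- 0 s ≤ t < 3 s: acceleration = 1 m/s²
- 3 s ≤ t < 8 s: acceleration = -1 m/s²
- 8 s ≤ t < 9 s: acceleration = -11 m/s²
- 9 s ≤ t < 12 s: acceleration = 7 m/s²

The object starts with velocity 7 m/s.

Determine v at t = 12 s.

Δv equals the area under the a-t graph; then v = v₀ + Δv.
0–3 s: 1 × 3 = 3 m/s
3–8 s: -1 × 5 = -5 m/s
8–9 s: -11 × 1 = -11 m/s
9–12 s: 7 × 3 = 21 m/s
Δv = 8 m/s, so v(12) = 7 + (8) = 15 m/s.

15 m/s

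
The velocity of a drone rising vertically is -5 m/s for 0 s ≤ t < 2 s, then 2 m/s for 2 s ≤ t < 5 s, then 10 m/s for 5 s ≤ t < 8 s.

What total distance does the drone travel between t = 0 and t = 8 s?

46 m

Distance (not displacement) is the total path length: add the absolute areas under v-t.
0–2 s: |-5| × 2 = 10 m
2–5 s: |2| × 3 = 6 m
5–8 s: |10| × 3 = 30 m
Total distance = 46 m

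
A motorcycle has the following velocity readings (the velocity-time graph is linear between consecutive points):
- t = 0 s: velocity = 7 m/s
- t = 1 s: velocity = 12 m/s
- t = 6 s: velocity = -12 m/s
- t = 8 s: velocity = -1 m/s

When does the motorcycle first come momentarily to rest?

t = 3.5 s

v changes sign on 1–6 s (from 12 to -12); the graph is linear there, so v = 0 at t = 1 + (-12)·(6 − 1)/(-12 − 12) = 3.5 s.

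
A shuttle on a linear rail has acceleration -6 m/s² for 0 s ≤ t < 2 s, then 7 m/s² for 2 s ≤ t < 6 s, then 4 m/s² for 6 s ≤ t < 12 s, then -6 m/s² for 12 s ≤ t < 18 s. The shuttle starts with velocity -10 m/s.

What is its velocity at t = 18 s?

-6 m/s

Δv equals the area under the a-t graph; then v = v₀ + Δv.
0–2 s: -6 × 2 = -12 m/s
2–6 s: 7 × 4 = 28 m/s
6–12 s: 4 × 6 = 24 m/s
12–18 s: -6 × 6 = -36 m/s
Δv = 4 m/s, so v(18) = -10 + (4) = -6 m/s.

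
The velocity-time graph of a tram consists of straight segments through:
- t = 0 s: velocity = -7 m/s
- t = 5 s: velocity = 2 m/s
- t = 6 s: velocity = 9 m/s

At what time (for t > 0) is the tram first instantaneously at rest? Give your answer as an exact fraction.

t = 35/9 s

v changes sign on 0–5 s (from -7 to 2); the graph is linear there, so v = 0 at t = 0 + (7)·(5 − 0)/(2 − -7) = 35/9 s.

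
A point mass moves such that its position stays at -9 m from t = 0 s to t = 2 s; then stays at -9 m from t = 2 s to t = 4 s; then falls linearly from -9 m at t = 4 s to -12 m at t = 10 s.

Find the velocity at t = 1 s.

0 m/s

Velocity is the slope of the x-t graph on 0–2 s: (-9 − -9)/(2 − 0) = 0 m/s.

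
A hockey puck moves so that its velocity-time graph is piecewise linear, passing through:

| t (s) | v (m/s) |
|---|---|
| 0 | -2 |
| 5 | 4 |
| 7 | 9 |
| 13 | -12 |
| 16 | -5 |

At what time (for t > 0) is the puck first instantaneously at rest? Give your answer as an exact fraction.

t = 5/3 s

v changes sign on 0–5 s (from -2 to 4); the graph is linear there, so v = 0 at t = 0 + (2)·(5 − 0)/(4 − -2) = 5/3 s.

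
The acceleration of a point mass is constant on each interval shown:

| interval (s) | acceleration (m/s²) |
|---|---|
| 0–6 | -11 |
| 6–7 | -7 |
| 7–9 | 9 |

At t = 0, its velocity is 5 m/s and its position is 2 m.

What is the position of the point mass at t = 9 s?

On each constant-a segment, Δv = aΔt and Δx = v₀Δt + ½aΔt²; chain segment to segment.
0–6 s: v starts 5 m/s; Δx = 5·6 + ½·-11·6² = -168 m; v ends -61 m/s.
6–7 s: v starts -61 m/s; Δx = -61·1 + ½·-7·1² = -64.5 m; v ends -68 m/s.
7–9 s: v starts -68 m/s; Δx = -68·2 + ½·9·2² = -118 m; v ends -50 m/s.
x(9) = 2 + Σ Δx = -348.5 m.

-348.5 m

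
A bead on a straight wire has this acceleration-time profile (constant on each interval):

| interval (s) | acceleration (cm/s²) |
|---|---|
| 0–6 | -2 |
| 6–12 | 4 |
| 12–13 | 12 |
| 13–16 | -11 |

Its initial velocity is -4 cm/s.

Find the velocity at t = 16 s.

-13 cm/s

Δv equals the area under the a-t graph; then v = v₀ + Δv.
0–6 s: -2 × 6 = -12 cm/s
6–12 s: 4 × 6 = 24 cm/s
12–13 s: 12 × 1 = 12 cm/s
13–16 s: -11 × 3 = -33 cm/s
Δv = -9 cm/s, so v(16) = -4 + (-9) = -13 cm/s.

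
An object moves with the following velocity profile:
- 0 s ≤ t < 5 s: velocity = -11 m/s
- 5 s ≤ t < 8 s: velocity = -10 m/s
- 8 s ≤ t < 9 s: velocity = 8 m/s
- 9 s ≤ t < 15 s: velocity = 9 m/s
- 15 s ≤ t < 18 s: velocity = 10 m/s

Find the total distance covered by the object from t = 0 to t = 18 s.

177 m

Total distance travelled is ∫|v| dt — sum the magnitudes of each area piece.
0–5 s: |-11| × 5 = 55 m
5–8 s: |-10| × 3 = 30 m
8–9 s: |8| × 1 = 8 m
9–15 s: |9| × 6 = 54 m
15–18 s: |10| × 3 = 30 m
Total distance = 177 m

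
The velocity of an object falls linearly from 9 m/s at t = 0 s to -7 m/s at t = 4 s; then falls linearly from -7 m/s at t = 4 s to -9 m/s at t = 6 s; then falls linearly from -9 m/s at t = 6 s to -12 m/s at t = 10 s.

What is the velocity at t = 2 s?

1 m/s

On 0–4 s the graph is linear from 9 to -7 m/s: v(2) = 9 + (-7 − 9)·(2 − 0)/(4 − 0) = 1 m/s.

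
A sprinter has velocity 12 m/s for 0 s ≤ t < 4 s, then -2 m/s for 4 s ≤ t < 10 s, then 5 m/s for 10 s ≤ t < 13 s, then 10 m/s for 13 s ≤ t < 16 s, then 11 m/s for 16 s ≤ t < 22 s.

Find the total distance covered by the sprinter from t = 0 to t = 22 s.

Distance (not displacement) is the total path length: add the absolute areas under v-t.
0–4 s: |12| × 4 = 48 m
4–10 s: |-2| × 6 = 12 m
10–13 s: |5| × 3 = 15 m
13–16 s: |10| × 3 = 30 m
16–22 s: |11| × 6 = 66 m
Total distance = 171 m

171 m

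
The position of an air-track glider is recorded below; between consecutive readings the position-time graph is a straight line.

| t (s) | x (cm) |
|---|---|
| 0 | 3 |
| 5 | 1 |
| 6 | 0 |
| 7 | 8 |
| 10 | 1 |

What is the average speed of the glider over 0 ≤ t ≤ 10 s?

1.8 cm/s

Average speed = (total path length)/(elapsed time); on a piecewise-linear x-t graph the path length is Σ|Δx|.
0–5 s: |Δx| = |1 − 3| = 2 cm
5–6 s: |Δx| = |0 − 1| = 1 cm
6–7 s: |Δx| = |8 − 0| = 8 cm
7–10 s: |Δx| = |1 − 8| = 7 cm
Total path = 18 cm; average speed = 18/10 = 1.8 cm/s.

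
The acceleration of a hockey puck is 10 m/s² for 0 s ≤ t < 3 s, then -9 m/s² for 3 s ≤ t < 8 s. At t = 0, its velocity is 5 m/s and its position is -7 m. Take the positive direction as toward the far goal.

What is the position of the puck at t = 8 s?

On each constant-a segment, Δv = aΔt and Δx = v₀Δt + ½aΔt²; chain segment to segment.
0–3 s: v starts 5 m/s; Δx = 5·3 + ½·10·3² = 60 m; v ends 35 m/s.
3–8 s: v starts 35 m/s; Δx = 35·5 + ½·-9·5² = 62.5 m; v ends -10 m/s.
x(8) = -7 + Σ Δx = 115.5 m.

115.5 m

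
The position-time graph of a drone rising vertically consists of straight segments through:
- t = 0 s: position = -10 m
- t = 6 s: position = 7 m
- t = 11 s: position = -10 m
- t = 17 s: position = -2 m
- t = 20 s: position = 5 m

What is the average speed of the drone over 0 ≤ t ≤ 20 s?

2.45 m/s

Average speed = (total path length)/(elapsed time); on a piecewise-linear x-t graph the path length is Σ|Δx|.
0–6 s: |Δx| = |7 − -10| = 17 m
6–11 s: |Δx| = |-10 − 7| = 17 m
11–17 s: |Δx| = |-2 − -10| = 8 m
17–20 s: |Δx| = |5 − -2| = 7 m
Total path = 49 m; average speed = 49/20 = 2.45 m/s.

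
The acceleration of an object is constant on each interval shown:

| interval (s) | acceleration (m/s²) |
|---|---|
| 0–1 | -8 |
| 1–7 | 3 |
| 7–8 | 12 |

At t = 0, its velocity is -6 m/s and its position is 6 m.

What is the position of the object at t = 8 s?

On each constant-a segment, Δv = aΔt and Δx = v₀Δt + ½aΔt²; chain segment to segment.
0–1 s: v starts -6 m/s; Δx = -6·1 + ½·-8·1² = -10 m; v ends -14 m/s.
1–7 s: v starts -14 m/s; Δx = -14·6 + ½·3·6² = -30 m; v ends 4 m/s.
7–8 s: v starts 4 m/s; Δx = 4·1 + ½·12·1² = 10 m; v ends 16 m/s.
x(8) = 6 + Σ Δx = -24 m.

-24 m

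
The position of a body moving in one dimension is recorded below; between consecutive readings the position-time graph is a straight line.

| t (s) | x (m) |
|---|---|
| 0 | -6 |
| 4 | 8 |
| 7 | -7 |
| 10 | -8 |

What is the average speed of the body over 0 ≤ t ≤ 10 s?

3 m/s

Average speed = (total path length)/(elapsed time); on a piecewise-linear x-t graph the path length is Σ|Δx|.
0–4 s: |Δx| = |8 − -6| = 14 m
4–7 s: |Δx| = |-7 − 8| = 15 m
7–10 s: |Δx| = |-8 − -7| = 1 m
Total path = 30 m; average speed = 30/10 = 3 m/s.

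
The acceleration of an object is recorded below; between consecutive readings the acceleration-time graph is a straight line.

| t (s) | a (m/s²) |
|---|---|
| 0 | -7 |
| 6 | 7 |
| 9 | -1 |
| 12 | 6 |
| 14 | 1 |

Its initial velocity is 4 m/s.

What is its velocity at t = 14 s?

27.5 m/s

Δv equals the area under the a-t graph; then v = v₀ + Δv.
0–6 s: ½(-7 + 7)(6) = 0 m/s
6–9 s: ½(7 + -1)(3) = 9 m/s
9–12 s: ½(-1 + 6)(3) = 7.5 m/s
12–14 s: ½(6 + 1)(2) = 7 m/s
Δv = 23.5 m/s, so v(14) = 4 + (23.5) = 27.5 m/s.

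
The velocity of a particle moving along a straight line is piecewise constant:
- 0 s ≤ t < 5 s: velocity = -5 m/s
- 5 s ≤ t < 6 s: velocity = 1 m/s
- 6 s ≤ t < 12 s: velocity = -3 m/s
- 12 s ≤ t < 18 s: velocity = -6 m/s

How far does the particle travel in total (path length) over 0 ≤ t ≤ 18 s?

80 m

Distance (not displacement) is the total path length: add the absolute areas under v-t.
0–5 s: |-5| × 5 = 25 m
5–6 s: |1| × 1 = 1 m
6–12 s: |-3| × 6 = 18 m
12–18 s: |-6| × 6 = 36 m
Total distance = 80 m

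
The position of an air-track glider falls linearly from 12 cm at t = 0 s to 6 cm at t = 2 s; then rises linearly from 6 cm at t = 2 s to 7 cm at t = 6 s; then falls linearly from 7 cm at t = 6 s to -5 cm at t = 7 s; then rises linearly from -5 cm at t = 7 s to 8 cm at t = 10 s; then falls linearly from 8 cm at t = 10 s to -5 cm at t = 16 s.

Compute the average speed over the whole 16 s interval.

2.8125 cm/s

Average speed = (total path length)/(elapsed time); on a piecewise-linear x-t graph the path length is Σ|Δx|.
0–2 s: |Δx| = |6 − 12| = 6 cm
2–6 s: |Δx| = |7 − 6| = 1 cm
6–7 s: |Δx| = |-5 − 7| = 12 cm
7–10 s: |Δx| = |8 − -5| = 13 cm
10–16 s: |Δx| = |-5 − 8| = 13 cm
Total path = 45 cm; average speed = 45/16 = 2.8125 cm/s.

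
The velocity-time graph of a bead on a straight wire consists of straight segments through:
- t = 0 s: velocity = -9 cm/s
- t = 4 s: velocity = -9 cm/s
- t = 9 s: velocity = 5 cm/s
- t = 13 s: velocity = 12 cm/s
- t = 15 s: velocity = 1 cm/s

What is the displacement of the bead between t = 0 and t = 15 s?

1 cm

Displacement is the signed area under the v-t curve.
0–4 s: -9 × 4 = -36 cm
4–9 s: ½(-9 + 5)(5) = -10 cm
9–13 s: ½(5 + 12)(4) = 34 cm
13–15 s: ½(12 + 1)(2) = 13 cm
Net displacement = 1 cm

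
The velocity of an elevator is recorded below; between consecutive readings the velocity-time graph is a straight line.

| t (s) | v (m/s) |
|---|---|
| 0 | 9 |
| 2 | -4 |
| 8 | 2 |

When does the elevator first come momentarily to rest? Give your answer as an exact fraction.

v changes sign on 0–2 s (from 9 to -4); the graph is linear there, so v = 0 at t = 0 + (-9)·(2 − 0)/(-4 − 9) = 18/13 s.

t = 18/13 s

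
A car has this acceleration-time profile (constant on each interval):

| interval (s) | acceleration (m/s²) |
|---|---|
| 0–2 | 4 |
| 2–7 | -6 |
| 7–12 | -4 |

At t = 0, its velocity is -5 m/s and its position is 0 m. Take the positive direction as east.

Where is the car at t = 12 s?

-247 m

On each constant-a segment, Δv = aΔt and Δx = v₀Δt + ½aΔt²; chain segment to segment.
0–2 s: v starts -5 m/s; Δx = -5·2 + ½·4·2² = -2 m; v ends 3 m/s.
2–7 s: v starts 3 m/s; Δx = 3·5 + ½·-6·5² = -60 m; v ends -27 m/s.
7–12 s: v starts -27 m/s; Δx = -27·5 + ½·-4·5² = -185 m; v ends -47 m/s.
x(12) = 0 + Σ Δx = -247 m.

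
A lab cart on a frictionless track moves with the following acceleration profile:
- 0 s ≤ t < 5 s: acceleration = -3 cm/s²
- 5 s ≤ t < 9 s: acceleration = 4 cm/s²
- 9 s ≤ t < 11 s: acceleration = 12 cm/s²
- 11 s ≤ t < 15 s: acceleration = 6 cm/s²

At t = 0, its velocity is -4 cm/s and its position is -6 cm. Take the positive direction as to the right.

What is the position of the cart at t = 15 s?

On each constant-a segment, Δv = aΔt and Δx = v₀Δt + ½aΔt²; chain segment to segment.
0–5 s: v starts -4 cm/s; Δx = -4·5 + ½·-3·5² = -57.5 cm; v ends -19 cm/s.
5–9 s: v starts -19 cm/s; Δx = -19·4 + ½·4·4² = -44 cm; v ends -3 cm/s.
9–11 s: v starts -3 cm/s; Δx = -3·2 + ½·12·2² = 18 cm; v ends 21 cm/s.
11–15 s: v starts 21 cm/s; Δx = 21·4 + ½·6·4² = 132 cm; v ends 45 cm/s.
x(15) = -6 + Σ Δx = 42.5 cm.

42.5 cm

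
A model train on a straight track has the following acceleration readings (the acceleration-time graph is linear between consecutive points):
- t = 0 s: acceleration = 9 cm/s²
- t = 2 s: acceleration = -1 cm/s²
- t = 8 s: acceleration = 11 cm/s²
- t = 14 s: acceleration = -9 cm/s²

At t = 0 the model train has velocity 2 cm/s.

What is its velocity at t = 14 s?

Δv equals the area under the a-t graph; then v = v₀ + Δv.
0–2 s: ½(9 + -1)(2) = 8 cm/s
2–8 s: ½(-1 + 11)(6) = 30 cm/s
8–14 s: ½(11 + -9)(6) = 6 cm/s
Δv = 44 cm/s, so v(14) = 2 + (44) = 46 cm/s.

46 cm/s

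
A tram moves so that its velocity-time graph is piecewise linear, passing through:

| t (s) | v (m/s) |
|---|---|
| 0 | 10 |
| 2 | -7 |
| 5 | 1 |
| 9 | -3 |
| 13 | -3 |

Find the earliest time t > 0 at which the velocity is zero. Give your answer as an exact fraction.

t = 20/17 s

v changes sign on 0–2 s (from 10 to -7); the graph is linear there, so v = 0 at t = 0 + (-10)·(2 − 0)/(-7 − 10) = 20/17 s.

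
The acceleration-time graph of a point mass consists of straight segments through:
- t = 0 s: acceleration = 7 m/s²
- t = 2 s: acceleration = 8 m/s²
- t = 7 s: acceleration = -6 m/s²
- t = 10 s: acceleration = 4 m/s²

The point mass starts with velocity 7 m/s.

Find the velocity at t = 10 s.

24 m/s

Δv equals the area under the a-t graph; then v = v₀ + Δv.
0–2 s: ½(7 + 8)(2) = 15 m/s
2–7 s: ½(8 + -6)(5) = 5 m/s
7–10 s: ½(-6 + 4)(3) = -3 m/s
Δv = 17 m/s, so v(10) = 7 + (17) = 24 m/s.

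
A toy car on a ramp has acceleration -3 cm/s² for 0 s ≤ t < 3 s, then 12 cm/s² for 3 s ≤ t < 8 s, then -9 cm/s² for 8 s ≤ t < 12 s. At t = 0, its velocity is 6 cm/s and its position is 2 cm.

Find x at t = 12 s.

297.5 cm

On each constant-a segment, Δv = aΔt and Δx = v₀Δt + ½aΔt²; chain segment to segment.
0–3 s: v starts 6 cm/s; Δx = 6·3 + ½·-3·3² = 4.5 cm; v ends -3 cm/s.
3–8 s: v starts -3 cm/s; Δx = -3·5 + ½·12·5² = 135 cm; v ends 57 cm/s.
8–12 s: v starts 57 cm/s; Δx = 57·4 + ½·-9·4² = 156 cm; v ends 21 cm/s.
x(12) = 2 + Σ Δx = 297.5 cm.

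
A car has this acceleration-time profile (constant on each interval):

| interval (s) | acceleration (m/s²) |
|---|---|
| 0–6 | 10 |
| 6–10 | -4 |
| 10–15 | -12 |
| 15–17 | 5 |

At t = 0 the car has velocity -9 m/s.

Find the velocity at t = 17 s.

Δv equals the area under the a-t graph; then v = v₀ + Δv.
0–6 s: 10 × 6 = 60 m/s
6–10 s: -4 × 4 = -16 m/s
10–15 s: -12 × 5 = -60 m/s
15–17 s: 5 × 2 = 10 m/s
Δv = -6 m/s, so v(17) = -9 + (-6) = -15 m/s.

-15 m/s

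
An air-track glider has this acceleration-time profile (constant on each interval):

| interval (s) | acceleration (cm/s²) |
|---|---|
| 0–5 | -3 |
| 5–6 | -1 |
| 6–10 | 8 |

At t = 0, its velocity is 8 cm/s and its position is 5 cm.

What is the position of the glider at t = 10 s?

32 cm

On each constant-a segment, Δv = aΔt and Δx = v₀Δt + ½aΔt²; chain segment to segment.
0–5 s: v starts 8 cm/s; Δx = 8·5 + ½·-3·5² = 2.5 cm; v ends -7 cm/s.
5–6 s: v starts -7 cm/s; Δx = -7·1 + ½·-1·1² = -7.5 cm; v ends -8 cm/s.
6–10 s: v starts -8 cm/s; Δx = -8·4 + ½·8·4² = 32 cm; v ends 24 cm/s.
x(10) = 5 + Σ Δx = 32 cm.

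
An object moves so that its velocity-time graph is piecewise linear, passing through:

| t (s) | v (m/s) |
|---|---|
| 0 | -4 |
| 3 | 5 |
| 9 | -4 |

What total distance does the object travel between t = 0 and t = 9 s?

Distance (not displacement) is the total path length: add the absolute areas under v-t.
0–3 s: v = 0 at t = 4/3 s; triangle areas 8/3 + 25/6 = 41/6 m
3–9 s: v = 0 at t = 19/3 s; triangle areas 25/3 + 16/3 = 41/3 m
Total distance = 20.5 m

20.5 m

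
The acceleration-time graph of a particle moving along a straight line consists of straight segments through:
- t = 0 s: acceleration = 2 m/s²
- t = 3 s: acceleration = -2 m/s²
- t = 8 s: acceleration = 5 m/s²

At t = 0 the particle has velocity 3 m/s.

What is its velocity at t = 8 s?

Δv equals the area under the a-t graph; then v = v₀ + Δv.
0–3 s: ½(2 + -2)(3) = 0 m/s
3–8 s: ½(-2 + 5)(5) = 7.5 m/s
Δv = 7.5 m/s, so v(8) = 3 + (7.5) = 10.5 m/s.

10.5 m/s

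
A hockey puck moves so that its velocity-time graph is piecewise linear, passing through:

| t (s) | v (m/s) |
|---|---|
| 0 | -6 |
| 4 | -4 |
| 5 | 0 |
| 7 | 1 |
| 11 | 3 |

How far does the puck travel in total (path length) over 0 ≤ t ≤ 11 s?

Total distance travelled is ∫|v| dt — sum the magnitudes of each area piece.
0–4 s: |½(-6 + -4)(4)| = 20 m
4–5 s: |½(-4 + 0)(1)| = 2 m
5–7 s: |½(0 + 1)(2)| = 1 m
7–11 s: |½(1 + 3)(4)| = 8 m
Total distance = 31 m

31 m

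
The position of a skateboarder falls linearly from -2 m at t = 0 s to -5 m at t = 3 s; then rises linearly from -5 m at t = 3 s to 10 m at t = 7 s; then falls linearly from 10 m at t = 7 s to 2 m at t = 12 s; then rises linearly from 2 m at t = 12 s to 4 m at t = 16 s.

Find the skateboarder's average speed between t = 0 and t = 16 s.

Average speed = (total path length)/(elapsed time); on a piecewise-linear x-t graph the path length is Σ|Δx|.
0–3 s: |Δx| = |-5 − -2| = 3 m
3–7 s: |Δx| = |10 − -5| = 15 m
7–12 s: |Δx| = |2 − 10| = 8 m
12–16 s: |Δx| = |4 − 2| = 2 m
Total path = 28 m; average speed = 28/16 = 1.75 m/s.

1.75 m/s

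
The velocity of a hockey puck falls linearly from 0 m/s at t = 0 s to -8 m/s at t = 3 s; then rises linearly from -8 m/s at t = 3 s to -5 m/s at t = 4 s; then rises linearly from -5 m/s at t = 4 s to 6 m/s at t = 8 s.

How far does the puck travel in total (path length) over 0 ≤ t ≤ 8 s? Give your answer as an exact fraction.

Total distance travelled is ∫|v| dt — sum the magnitudes of each area piece.
0–3 s: |½(0 + -8)(3)| = 12 m
3–4 s: |½(-8 + -5)(1)| = 6.5 m
4–8 s: v = 0 at t = 64/11 s; triangle areas 50/11 + 72/11 = 122/11 m
Total distance = 651/22 m

651/22 m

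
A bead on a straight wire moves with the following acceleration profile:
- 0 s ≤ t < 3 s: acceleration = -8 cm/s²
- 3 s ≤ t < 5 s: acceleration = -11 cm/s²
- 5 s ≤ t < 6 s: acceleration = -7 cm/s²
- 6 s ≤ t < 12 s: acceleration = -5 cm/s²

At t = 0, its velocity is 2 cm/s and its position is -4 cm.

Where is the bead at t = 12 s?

-543.5 cm

On each constant-a segment, Δv = aΔt and Δx = v₀Δt + ½aΔt²; chain segment to segment.
0–3 s: v starts 2 cm/s; Δx = 2·3 + ½·-8·3² = -30 cm; v ends -22 cm/s.
3–5 s: v starts -22 cm/s; Δx = -22·2 + ½·-11·2² = -66 cm; v ends -44 cm/s.
5–6 s: v starts -44 cm/s; Δx = -44·1 + ½·-7·1² = -47.5 cm; v ends -51 cm/s.
6–12 s: v starts -51 cm/s; Δx = -51·6 + ½·-5·6² = -396 cm; v ends -81 cm/s.
x(12) = -4 + Σ Δx = -543.5 cm.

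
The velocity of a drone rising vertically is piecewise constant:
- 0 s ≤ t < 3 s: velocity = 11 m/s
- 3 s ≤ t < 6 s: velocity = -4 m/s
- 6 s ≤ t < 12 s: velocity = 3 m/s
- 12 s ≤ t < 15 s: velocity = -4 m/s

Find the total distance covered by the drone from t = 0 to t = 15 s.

75 m

Distance (not displacement) is the total path length: add the absolute areas under v-t.
0–3 s: |11| × 3 = 33 m
3–6 s: |-4| × 3 = 12 m
6–12 s: |3| × 6 = 18 m
12–15 s: |-4| × 3 = 12 m
Total distance = 75 m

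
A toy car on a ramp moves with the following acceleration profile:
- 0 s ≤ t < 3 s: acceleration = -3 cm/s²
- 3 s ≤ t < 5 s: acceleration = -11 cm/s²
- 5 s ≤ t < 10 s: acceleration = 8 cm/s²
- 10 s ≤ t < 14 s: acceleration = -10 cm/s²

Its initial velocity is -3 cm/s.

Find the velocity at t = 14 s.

-34 cm/s

Δv equals the area under the a-t graph; then v = v₀ + Δv.
0–3 s: -3 × 3 = -9 cm/s
3–5 s: -11 × 2 = -22 cm/s
5–10 s: 8 × 5 = 40 cm/s
10–14 s: -10 × 4 = -40 cm/s
Δv = -31 cm/s, so v(14) = -3 + (-31) = -34 cm/s.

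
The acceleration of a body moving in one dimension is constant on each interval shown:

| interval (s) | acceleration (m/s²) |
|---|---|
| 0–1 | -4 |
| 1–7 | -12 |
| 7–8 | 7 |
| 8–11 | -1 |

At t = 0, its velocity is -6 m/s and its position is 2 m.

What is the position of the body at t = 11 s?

On each constant-a segment, Δv = aΔt and Δx = v₀Δt + ½aΔt²; chain segment to segment.
0–1 s: v starts -6 m/s; Δx = -6·1 + ½·-4·1² = -8 m; v ends -10 m/s.
1–7 s: v starts -10 m/s; Δx = -10·6 + ½·-12·6² = -276 m; v ends -82 m/s.
7–8 s: v starts -82 m/s; Δx = -82·1 + ½·7·1² = -78.5 m; v ends -75 m/s.
8–11 s: v starts -75 m/s; Δx = -75·3 + ½·-1·3² = -229.5 m; v ends -78 m/s.
x(11) = 2 + Σ Δx = -590 m.

-590 m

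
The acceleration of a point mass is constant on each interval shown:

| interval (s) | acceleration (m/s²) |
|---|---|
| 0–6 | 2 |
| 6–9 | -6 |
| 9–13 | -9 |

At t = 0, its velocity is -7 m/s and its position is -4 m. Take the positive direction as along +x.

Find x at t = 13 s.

-146 m

On each constant-a segment, Δv = aΔt and Δx = v₀Δt + ½aΔt²; chain segment to segment.
0–6 s: v starts -7 m/s; Δx = -7·6 + ½·2·6² = -6 m; v ends 5 m/s.
6–9 s: v starts 5 m/s; Δx = 5·3 + ½·-6·3² = -12 m; v ends -13 m/s.
9–13 s: v starts -13 m/s; Δx = -13·4 + ½·-9·4² = -124 m; v ends -49 m/s.
x(13) = -4 + Σ Δx = -146 m.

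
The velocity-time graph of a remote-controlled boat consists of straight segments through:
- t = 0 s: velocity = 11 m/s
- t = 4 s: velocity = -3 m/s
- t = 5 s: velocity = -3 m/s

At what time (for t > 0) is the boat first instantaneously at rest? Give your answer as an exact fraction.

t = 22/7 s

v changes sign on 0–4 s (from 11 to -3); the graph is linear there, so v = 0 at t = 0 + (-11)·(4 − 0)/(-3 − 11) = 22/7 s.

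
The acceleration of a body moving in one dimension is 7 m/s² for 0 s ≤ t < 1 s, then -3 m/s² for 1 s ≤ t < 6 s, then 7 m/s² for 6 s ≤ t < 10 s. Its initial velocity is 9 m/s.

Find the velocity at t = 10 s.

29 m/s

Δv equals the area under the a-t graph; then v = v₀ + Δv.
0–1 s: 7 × 1 = 7 m/s
1–6 s: -3 × 5 = -15 m/s
6–10 s: 7 × 4 = 28 m/s
Δv = 20 m/s, so v(10) = 9 + (20) = 29 m/s.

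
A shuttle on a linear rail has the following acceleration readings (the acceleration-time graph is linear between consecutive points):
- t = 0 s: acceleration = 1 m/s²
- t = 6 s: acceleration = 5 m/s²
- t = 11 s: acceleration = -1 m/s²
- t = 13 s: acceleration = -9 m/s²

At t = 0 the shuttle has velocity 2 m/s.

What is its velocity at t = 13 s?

Δv equals the area under the a-t graph; then v = v₀ + Δv.
0–6 s: ½(1 + 5)(6) = 18 m/s
6–11 s: ½(5 + -1)(5) = 10 m/s
11–13 s: ½(-1 + -9)(2) = -10 m/s
Δv = 18 m/s, so v(13) = 2 + (18) = 20 m/s.

20 m/s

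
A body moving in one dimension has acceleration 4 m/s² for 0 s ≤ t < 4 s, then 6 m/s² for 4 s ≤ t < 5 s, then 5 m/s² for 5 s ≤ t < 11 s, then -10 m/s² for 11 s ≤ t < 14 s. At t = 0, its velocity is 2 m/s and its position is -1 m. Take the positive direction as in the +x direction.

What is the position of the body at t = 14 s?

411 m

On each constant-a segment, Δv = aΔt and Δx = v₀Δt + ½aΔt²; chain segment to segment.
0–4 s: v starts 2 m/s; Δx = 2·4 + ½·4·4² = 40 m; v ends 18 m/s.
4–5 s: v starts 18 m/s; Δx = 18·1 + ½·6·1² = 21 m; v ends 24 m/s.
5–11 s: v starts 24 m/s; Δx = 24·6 + ½·5·6² = 234 m; v ends 54 m/s.
11–14 s: v starts 54 m/s; Δx = 54·3 + ½·-10·3² = 117 m; v ends 24 m/s.
x(14) = -1 + Σ Δx = 411 m.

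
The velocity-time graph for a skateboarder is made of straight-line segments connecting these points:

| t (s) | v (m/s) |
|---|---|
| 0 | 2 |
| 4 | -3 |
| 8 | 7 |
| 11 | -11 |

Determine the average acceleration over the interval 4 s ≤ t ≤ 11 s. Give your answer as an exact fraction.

Average acceleration = Δv/Δt = (-11 − -3)/(11 − 4) = -8/7 m/s².

-8/7 m/s²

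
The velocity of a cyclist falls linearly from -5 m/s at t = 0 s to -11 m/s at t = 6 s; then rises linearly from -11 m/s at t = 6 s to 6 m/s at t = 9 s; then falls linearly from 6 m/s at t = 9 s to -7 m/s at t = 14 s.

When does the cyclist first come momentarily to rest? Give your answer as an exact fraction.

t = 135/17 s

v changes sign on 6–9 s (from -11 to 6); the graph is linear there, so v = 0 at t = 6 + (11)·(9 − 6)/(6 − -11) = 135/17 s.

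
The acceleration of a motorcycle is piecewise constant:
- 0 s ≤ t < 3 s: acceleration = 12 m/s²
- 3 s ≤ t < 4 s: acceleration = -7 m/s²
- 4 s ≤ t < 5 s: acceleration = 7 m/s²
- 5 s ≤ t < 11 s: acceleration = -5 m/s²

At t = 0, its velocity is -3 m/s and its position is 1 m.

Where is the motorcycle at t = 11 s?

On each constant-a segment, Δv = aΔt and Δx = v₀Δt + ½aΔt²; chain segment to segment.
0–3 s: v starts -3 m/s; Δx = -3·3 + ½·12·3² = 45 m; v ends 33 m/s.
3–4 s: v starts 33 m/s; Δx = 33·1 + ½·-7·1² = 29.5 m; v ends 26 m/s.
4–5 s: v starts 26 m/s; Δx = 26·1 + ½·7·1² = 29.5 m; v ends 33 m/s.
5–11 s: v starts 33 m/s; Δx = 33·6 + ½·-5·6² = 108 m; v ends 3 m/s.
x(11) = 1 + Σ Δx = 213 m.

213 m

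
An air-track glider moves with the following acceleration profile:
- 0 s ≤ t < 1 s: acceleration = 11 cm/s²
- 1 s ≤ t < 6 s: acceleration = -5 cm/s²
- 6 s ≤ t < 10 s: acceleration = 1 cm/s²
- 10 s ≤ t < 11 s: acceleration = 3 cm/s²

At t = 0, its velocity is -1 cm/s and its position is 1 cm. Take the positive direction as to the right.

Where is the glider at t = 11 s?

On each constant-a segment, Δv = aΔt and Δx = v₀Δt + ½aΔt²; chain segment to segment.
0–1 s: v starts -1 cm/s; Δx = -1·1 + ½·11·1² = 4.5 cm; v ends 10 cm/s.
1–6 s: v starts 10 cm/s; Δx = 10·5 + ½·-5·5² = -12.5 cm; v ends -15 cm/s.
6–10 s: v starts -15 cm/s; Δx = -15·4 + ½·1·4² = -52 cm; v ends -11 cm/s.
10–11 s: v starts -11 cm/s; Δx = -11·1 + ½·3·1² = -9.5 cm; v ends -8 cm/s.
x(11) = 1 + Σ Δx = -68.5 cm.

-68.5 cm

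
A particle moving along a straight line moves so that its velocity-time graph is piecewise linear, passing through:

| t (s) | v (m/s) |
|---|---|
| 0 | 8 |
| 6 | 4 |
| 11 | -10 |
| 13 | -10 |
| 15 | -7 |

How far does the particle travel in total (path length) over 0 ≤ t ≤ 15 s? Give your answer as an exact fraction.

656/7 m

Total distance travelled is ∫|v| dt — sum the magnitudes of each area piece.
0–6 s: |½(8 + 4)(6)| = 36 m
6–11 s: v = 0 at t = 52/7 s; triangle areas 20/7 + 125/7 = 145/7 m
11–13 s: |-10| × 2 = 20 m
13–15 s: |½(-10 + -7)(2)| = 17 m
Total distance = 656/7 m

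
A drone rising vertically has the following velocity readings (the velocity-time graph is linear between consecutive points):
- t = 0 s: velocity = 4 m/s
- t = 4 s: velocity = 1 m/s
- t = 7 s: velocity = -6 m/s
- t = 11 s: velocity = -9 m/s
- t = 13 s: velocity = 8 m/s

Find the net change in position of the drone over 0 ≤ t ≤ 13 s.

Net displacement equals the area under the velocity-time graph (areas below the axis count negative).
0–4 s: ½(4 + 1)(4) = 10 m
4–7 s: ½(1 + -6)(3) = -7.5 m
7–11 s: ½(-6 + -9)(4) = -30 m
11–13 s: ½(-9 + 8)(2) = -1 m
Net displacement = -28.5 m

-28.5 m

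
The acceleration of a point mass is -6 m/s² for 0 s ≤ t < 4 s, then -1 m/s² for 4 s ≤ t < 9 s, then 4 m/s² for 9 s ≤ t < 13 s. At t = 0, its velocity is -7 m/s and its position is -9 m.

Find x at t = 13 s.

On each constant-a segment, Δv = aΔt and Δx = v₀Δt + ½aΔt²; chain segment to segment.
0–4 s: v starts -7 m/s; Δx = -7·4 + ½·-6·4² = -76 m; v ends -31 m/s.
4–9 s: v starts -31 m/s; Δx = -31·5 + ½·-1·5² = -167.5 m; v ends -36 m/s.
9–13 s: v starts -36 m/s; Δx = -36·4 + ½·4·4² = -112 m; v ends -20 m/s.
x(13) = -9 + Σ Δx = -364.5 m.

-364.5 m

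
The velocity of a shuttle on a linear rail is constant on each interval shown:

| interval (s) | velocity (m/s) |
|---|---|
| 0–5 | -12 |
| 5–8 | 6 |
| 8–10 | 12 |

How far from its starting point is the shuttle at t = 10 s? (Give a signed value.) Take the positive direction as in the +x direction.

-18 m

Displacement is the signed area under the v-t curve.
0–5 s: -12 × 5 = -60 m
5–8 s: 6 × 3 = 18 m
8–10 s: 12 × 2 = 24 m
Net displacement = -18 m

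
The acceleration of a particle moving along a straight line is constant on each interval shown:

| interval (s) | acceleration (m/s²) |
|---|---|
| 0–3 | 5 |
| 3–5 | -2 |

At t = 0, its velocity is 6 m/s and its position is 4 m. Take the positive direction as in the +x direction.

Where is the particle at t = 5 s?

82.5 m

On each constant-a segment, Δv = aΔt and Δx = v₀Δt + ½aΔt²; chain segment to segment.
0–3 s: v starts 6 m/s; Δx = 6·3 + ½·5·3² = 40.5 m; v ends 21 m/s.
3–5 s: v starts 21 m/s; Δx = 21·2 + ½·-2·2² = 38 m; v ends 17 m/s.
x(5) = 4 + Σ Δx = 82.5 m.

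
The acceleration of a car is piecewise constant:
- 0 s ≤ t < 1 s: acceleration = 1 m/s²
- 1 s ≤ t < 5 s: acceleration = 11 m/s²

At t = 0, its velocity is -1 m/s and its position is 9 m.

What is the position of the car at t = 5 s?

On each constant-a segment, Δv = aΔt and Δx = v₀Δt + ½aΔt²; chain segment to segment.
0–1 s: v starts -1 m/s; Δx = -1·1 + ½·1·1² = -0.5 m; v ends 0 m/s.
1–5 s: v starts 0 m/s; Δx = 0·4 + ½·11·4² = 88 m; v ends 44 m/s.
x(5) = 9 + Σ Δx = 96.5 m.

96.5 m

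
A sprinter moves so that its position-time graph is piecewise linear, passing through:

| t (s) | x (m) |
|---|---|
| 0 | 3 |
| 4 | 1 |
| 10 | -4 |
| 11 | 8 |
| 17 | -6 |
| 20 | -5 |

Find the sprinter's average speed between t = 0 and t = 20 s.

Average speed = (total path length)/(elapsed time); on a piecewise-linear x-t graph the path length is Σ|Δx|.
0–4 s: |Δx| = |1 − 3| = 2 m
4–10 s: |Δx| = |-4 − 1| = 5 m
10–11 s: |Δx| = |8 − -4| = 12 m
11–17 s: |Δx| = |-6 − 8| = 14 m
17–20 s: |Δx| = |-5 − -6| = 1 m
Total path = 34 m; average speed = 34/20 = 1.7 m/s.

1.7 m/s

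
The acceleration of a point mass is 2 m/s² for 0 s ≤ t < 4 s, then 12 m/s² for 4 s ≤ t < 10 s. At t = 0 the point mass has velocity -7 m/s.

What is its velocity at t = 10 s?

73 m/s

Δv equals the area under the a-t graph; then v = v₀ + Δv.
0–4 s: 2 × 4 = 8 m/s
4–10 s: 12 × 6 = 72 m/s
Δv = 80 m/s, so v(10) = -7 + (80) = 73 m/s.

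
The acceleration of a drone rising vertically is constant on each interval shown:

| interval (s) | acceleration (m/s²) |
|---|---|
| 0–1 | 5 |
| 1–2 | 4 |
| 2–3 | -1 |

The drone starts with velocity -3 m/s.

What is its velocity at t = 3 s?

Δv equals the area under the a-t graph; then v = v₀ + Δv.
0–1 s: 5 × 1 = 5 m/s
1–2 s: 4 × 1 = 4 m/s
2–3 s: -1 × 1 = -1 m/s
Δv = 8 m/s, so v(3) = -3 + (8) = 5 m/s.

5 m/s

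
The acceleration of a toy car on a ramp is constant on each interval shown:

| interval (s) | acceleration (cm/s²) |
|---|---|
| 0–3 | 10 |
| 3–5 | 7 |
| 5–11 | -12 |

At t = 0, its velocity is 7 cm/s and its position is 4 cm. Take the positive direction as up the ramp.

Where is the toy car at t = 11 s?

On each constant-a segment, Δv = aΔt and Δx = v₀Δt + ½aΔt²; chain segment to segment.
0–3 s: v starts 7 cm/s; Δx = 7·3 + ½·10·3² = 66 cm; v ends 37 cm/s.
3–5 s: v starts 37 cm/s; Δx = 37·2 + ½·7·2² = 88 cm; v ends 51 cm/s.
5–11 s: v starts 51 cm/s; Δx = 51·6 + ½·-12·6² = 90 cm; v ends -21 cm/s.
x(11) = 4 + Σ Δx = 248 cm.

248 cm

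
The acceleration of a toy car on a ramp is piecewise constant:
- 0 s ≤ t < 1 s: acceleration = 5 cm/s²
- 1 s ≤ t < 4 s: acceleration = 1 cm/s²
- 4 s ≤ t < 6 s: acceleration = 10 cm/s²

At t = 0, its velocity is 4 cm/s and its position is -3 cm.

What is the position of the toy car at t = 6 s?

79 cm

On each constant-a segment, Δv = aΔt and Δx = v₀Δt + ½aΔt²; chain segment to segment.
0–1 s: v starts 4 cm/s; Δx = 4·1 + ½·5·1² = 6.5 cm; v ends 9 cm/s.
1–4 s: v starts 9 cm/s; Δx = 9·3 + ½·1·3² = 31.5 cm; v ends 12 cm/s.
4–6 s: v starts 12 cm/s; Δx = 12·2 + ½·10·2² = 44 cm; v ends 32 cm/s.
x(6) = -3 + Σ Δx = 79 cm.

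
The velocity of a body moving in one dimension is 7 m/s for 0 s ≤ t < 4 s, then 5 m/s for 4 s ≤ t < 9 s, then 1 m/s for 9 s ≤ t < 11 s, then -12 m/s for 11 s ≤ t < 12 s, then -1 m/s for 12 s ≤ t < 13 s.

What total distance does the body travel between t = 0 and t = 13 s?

Total distance travelled is ∫|v| dt — sum the magnitudes of each area piece.
0–4 s: |7| × 4 = 28 m
4–9 s: |5| × 5 = 25 m
9–11 s: |1| × 2 = 2 m
11–12 s: |-12| × 1 = 12 m
12–13 s: |-1| × 1 = 1 m
Total distance = 68 m

68 m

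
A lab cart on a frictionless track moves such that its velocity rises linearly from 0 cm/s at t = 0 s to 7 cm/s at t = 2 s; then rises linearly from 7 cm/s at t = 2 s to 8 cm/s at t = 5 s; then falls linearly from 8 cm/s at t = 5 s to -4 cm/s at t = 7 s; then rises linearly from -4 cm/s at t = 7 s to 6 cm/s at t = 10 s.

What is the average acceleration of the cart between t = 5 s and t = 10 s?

Average acceleration = Δv/Δt = (6 − 8)/(10 − 5) = -0.4 cm/s².

-0.4 cm/s²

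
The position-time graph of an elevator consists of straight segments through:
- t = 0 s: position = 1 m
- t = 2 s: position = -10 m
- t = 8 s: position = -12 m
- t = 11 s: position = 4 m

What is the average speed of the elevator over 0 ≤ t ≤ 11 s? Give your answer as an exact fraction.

29/11 m/s

Average speed = (total path length)/(elapsed time); on a piecewise-linear x-t graph the path length is Σ|Δx|.
0–2 s: |Δx| = |-10 − 1| = 11 m
2–8 s: |Δx| = |-12 − -10| = 2 m
8–11 s: |Δx| = |4 − -12| = 16 m
Total path = 29 m; average speed = 29/11 = 29/11 m/s.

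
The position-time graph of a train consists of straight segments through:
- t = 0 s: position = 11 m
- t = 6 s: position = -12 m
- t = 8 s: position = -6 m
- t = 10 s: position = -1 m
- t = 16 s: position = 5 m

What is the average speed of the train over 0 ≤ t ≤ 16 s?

Average speed = (total path length)/(elapsed time); on a piecewise-linear x-t graph the path length is Σ|Δx|.
0–6 s: |Δx| = |-12 − 11| = 23 m
6–8 s: |Δx| = |-6 − -12| = 6 m
8–10 s: |Δx| = |-1 − -6| = 5 m
10–16 s: |Δx| = |5 − -1| = 6 m
Total path = 40 m; average speed = 40/16 = 2.5 m/s.

2.5 m/s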